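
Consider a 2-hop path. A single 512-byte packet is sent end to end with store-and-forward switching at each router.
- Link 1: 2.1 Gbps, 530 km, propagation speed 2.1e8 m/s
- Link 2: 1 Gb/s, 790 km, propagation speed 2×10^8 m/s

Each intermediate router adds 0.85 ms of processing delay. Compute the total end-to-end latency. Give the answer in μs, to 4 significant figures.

7330 μs

L = 512 × 8 = 4096 bits.
Transmission delays (L/R per hop): 1.95048, 4.096 μs; sum = 6.04648 μs.
Propagation delays (d/s per hop): 2523.81, 3950 μs; sum = 6473.81 μs.
Processing at 1 router(s): 1 × 0.85 ms = 850 μs.
End-to-end = 7330 μs.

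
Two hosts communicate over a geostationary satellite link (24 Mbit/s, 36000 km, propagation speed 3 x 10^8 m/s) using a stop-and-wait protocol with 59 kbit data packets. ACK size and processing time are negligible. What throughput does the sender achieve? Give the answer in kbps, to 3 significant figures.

t_tx = L/R = 59000/24000000 = 0.00245833 s.
t_prop = 36000000/300000000 = 0.12 s; RTT = 0.24 s.
Cycle = t_tx + RTT = 0.242458 s.
Throughput = L / cycle = 59000 / 0.242458 = 243 kbps.

243 kbps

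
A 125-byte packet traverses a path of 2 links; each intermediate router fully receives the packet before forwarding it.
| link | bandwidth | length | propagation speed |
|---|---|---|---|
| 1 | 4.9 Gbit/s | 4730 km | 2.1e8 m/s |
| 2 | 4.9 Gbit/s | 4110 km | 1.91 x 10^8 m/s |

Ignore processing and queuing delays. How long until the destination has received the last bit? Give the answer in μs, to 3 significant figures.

44000 μs

L = 125 × 8 = 1000 bits.
Transmission delay per hop = L/R = 1000/4900000000 = 0.204082 μs; 2 hops → 0.408163 μs.
Propagation delays (d/s per hop): 22523.8, 21518.3 μs; sum = 44042.1 μs.
End-to-end = 44000 μs.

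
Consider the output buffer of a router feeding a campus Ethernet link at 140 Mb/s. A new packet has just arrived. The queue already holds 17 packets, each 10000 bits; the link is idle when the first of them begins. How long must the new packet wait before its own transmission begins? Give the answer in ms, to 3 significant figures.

1.21 ms

Each queued packet: L/R = 10000/140000000 = 0.0714286 ms.
17 queued → 1.21429 ms.
Queuing delay = 1.21 ms.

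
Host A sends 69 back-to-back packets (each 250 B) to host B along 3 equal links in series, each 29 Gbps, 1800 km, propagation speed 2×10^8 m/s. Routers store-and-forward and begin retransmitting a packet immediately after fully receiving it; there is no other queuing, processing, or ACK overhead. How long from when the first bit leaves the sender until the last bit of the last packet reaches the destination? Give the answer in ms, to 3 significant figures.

Per-hop transmission t_tx = L/R = 2000/29000000000 = 6.89655e-05 ms.
Per-hop propagation t_prop = 1800000/200000000 = 9 ms.
Pipeline fill: first packet needs 3·t_tx to clear all hops; remaining 68 packets each add one t_tx.
Total = (3+69-1)·t_tx + 3·t_prop = 71·6.89655e-05 + 3·9 = 27.0 ms.

27.0 ms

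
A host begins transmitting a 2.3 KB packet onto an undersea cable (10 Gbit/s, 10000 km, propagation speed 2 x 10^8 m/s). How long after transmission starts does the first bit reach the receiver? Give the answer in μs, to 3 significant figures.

First bit experiences only propagation delay: d/s = 10000000/200000000 = 50000 μs.

50000 μs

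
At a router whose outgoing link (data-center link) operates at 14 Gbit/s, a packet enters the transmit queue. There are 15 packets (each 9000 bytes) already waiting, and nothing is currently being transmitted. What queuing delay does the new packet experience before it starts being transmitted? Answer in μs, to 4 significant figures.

77.14 μs

Each queued packet: L/R = 72000/14000000000 = 5.14286 μs.
15 queued → 77.1429 μs.
Queuing delay = 77.14 μs.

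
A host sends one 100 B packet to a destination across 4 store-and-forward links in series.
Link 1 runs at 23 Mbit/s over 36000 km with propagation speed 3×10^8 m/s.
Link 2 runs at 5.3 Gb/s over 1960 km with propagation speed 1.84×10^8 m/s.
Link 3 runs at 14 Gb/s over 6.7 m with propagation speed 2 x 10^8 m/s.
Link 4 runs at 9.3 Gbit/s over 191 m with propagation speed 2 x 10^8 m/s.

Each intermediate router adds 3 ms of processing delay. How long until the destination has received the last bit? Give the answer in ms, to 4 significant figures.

139.7 ms

L = 100 × 8 = 800 bits.
Transmission delays (L/R per hop): 0.0347826, 0.000150943, 5.71429e-05, 8.60215e-05 ms; sum = 0.0350767 ms.
Propagation delays (d/s per hop): 120, 10.6522, 3.35e-05, 0.000955 ms; sum = 130.653 ms.
Processing at 3 router(s): 3 × 3 ms = 9 ms.
End-to-end = 139.7 ms.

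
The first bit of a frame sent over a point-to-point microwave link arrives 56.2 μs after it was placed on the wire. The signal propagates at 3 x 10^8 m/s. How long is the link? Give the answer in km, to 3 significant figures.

16.9 km

d = s × t_prop = 300000000 × 5.62e-05 = 16.9 km.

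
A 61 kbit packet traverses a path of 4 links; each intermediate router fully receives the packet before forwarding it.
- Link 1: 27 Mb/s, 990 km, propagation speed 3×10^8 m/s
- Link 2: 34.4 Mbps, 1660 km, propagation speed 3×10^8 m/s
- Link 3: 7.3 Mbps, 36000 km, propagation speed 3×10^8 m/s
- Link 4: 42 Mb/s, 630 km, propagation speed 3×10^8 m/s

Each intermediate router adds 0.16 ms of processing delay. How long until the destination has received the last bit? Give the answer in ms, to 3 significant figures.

145 ms

L = 61000 bits.
Transmission delays (L/R per hop): 2.25926, 1.77326, 8.35616, 1.45238 ms; sum = 13.8411 ms.
Propagation delays (d/s per hop): 3.3, 5.53333, 120, 2.1 ms; sum = 130.933 ms.
Processing at 3 router(s): 3 × 0.16 ms = 0.48 ms.
End-to-end = 145 ms.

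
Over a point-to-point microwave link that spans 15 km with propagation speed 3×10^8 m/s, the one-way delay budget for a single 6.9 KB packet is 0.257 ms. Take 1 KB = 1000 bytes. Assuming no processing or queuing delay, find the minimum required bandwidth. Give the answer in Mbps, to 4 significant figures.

266.7 Mbps

L = 55200 bits.
Propagation delay = 15000 / 300000000 = 0.05 ms.
Transmission budget = 0.257 − 0.05 = 0.207 ms.
R ≥ L / t_tx = 55200 bits / 0.000207 s = 266.7 Mbps.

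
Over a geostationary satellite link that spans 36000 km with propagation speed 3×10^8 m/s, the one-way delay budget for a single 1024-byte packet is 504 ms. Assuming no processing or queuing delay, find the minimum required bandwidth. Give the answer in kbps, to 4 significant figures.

21.33 kbps

L = 8192 bits.
Propagation delay = 36000000 / 300000000 = 120 ms.
Transmission budget = 504 − 120 = 384 ms.
R ≥ L / t_tx = 8192 bits / 0.384 s = 21.33 kbps.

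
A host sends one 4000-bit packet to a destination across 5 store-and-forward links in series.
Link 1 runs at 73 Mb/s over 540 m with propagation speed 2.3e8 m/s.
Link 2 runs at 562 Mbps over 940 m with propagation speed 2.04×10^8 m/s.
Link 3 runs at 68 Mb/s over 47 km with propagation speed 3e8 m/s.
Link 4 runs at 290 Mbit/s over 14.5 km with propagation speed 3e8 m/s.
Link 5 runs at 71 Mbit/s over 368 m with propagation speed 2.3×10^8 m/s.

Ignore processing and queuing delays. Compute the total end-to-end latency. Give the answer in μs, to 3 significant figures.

Transmission delays (L/R per hop): 54.7945, 7.11744, 58.8235, 13.7931, 56.338 μs; sum = 190.867 μs.
Propagation delays (d/s per hop): 2.34783, 4.60784, 156.667, 48.3333, 1.6 μs; sum = 213.556 μs.
End-to-end = 404 μs.

404 μs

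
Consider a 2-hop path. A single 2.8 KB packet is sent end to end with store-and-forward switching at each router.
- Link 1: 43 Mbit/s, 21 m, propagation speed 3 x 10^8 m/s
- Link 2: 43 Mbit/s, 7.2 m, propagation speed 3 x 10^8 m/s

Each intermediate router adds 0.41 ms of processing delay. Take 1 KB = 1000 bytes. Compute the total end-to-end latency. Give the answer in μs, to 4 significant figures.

1452 μs

L = 22400 bits.
Transmission delay per hop = L/R = 22400/43000000 = 520.93 μs; 2 hops → 1041.86 μs.
Propagation delays (d/s per hop): 0.07, 0.024 μs; sum = 0.094 μs.
Processing at 1 router(s): 1 × 0.41 ms = 410 μs.
End-to-end = 1452 μs.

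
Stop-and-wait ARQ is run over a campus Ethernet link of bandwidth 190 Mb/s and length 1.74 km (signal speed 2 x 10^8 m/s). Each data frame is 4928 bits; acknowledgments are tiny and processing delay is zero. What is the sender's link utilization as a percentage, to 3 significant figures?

59.8 %

t_tx = L/R = 4928/190000000 = 2.59368e-05 s.
t_prop = 1740/200000000 = 8.7e-06 s; RTT = 1.74e-05 s.
Cycle = t_tx + RTT = 4.33368e-05 s.
Utilization = t_tx / cycle = 2.59368e-05/4.33368e-05 = 59.8 %.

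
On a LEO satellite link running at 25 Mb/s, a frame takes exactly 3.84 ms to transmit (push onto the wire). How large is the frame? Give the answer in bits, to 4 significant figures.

L = R × t_tx = 25000000 b/s × 0.00384 s = 96000 bits.

96000 bits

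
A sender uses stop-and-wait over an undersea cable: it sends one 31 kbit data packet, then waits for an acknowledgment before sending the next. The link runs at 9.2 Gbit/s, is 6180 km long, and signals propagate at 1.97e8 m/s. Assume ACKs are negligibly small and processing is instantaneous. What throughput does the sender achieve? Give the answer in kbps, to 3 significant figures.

494 kbps

t_tx = L/R = 31000/9200000000 = 3.36957e-06 s.
t_prop = 6180000/197000000 = 0.0313706 s; RTT = 0.0627411 s.
Cycle = t_tx + RTT = 0.0627445 s.
Throughput = L / cycle = 31000 / 0.0627445 = 494 kbps.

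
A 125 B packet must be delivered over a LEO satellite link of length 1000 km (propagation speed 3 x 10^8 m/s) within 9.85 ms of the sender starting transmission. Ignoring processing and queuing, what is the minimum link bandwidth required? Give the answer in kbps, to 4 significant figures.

153.5 kbps

L = 1000 bits.
Propagation delay = 1000000 / 300000000 = 3.33333 ms.
Transmission budget = 9.85 − 3.33333 = 6.51667 ms.
R ≥ L / t_tx = 1000 bits / 0.00651667 s = 153.5 kbps.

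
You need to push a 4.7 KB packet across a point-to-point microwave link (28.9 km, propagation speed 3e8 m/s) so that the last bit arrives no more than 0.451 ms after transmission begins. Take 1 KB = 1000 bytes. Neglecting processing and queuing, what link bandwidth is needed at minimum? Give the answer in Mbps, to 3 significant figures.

106 Mbps

L = 37600 bits.
Propagation delay = 28900 / 300000000 = 0.0963333 ms.
Transmission budget = 0.451 − 0.0963333 = 0.354667 ms.
R ≥ L / t_tx = 37600 bits / 0.000354667 s = 106 Mbps.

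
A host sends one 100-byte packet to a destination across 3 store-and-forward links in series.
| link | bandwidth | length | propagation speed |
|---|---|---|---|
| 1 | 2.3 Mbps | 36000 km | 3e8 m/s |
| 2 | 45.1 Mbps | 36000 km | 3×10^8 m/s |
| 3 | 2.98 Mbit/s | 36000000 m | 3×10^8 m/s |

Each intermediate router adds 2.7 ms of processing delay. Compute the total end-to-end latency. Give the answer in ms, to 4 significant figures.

366.0 ms

L = 100 × 8 = 800 bits.
Transmission delays (L/R per hop): 0.347826, 0.0177384, 0.268456 ms; sum = 0.634021 ms.
Propagation delays (d/s per hop): 120, 120, 120 ms; sum = 360 ms.
Processing at 2 router(s): 2 × 2.7 ms = 5.4 ms.
End-to-end = 366.0 ms.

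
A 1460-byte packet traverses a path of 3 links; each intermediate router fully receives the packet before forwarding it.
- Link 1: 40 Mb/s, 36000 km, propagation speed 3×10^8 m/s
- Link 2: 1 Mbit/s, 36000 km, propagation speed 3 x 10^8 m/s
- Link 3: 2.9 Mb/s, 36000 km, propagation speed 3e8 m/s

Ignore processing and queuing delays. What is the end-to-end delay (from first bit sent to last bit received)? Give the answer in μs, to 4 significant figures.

376000 μs

L = 1460 × 8 = 11680 bits.
Transmission delays (L/R per hop): 292, 11680, 4027.59 μs; sum = 15999.6 μs.
Propagation delays (d/s per hop): 120000, 120000, 120000 μs; sum = 360000 μs.
End-to-end = 376000 μs.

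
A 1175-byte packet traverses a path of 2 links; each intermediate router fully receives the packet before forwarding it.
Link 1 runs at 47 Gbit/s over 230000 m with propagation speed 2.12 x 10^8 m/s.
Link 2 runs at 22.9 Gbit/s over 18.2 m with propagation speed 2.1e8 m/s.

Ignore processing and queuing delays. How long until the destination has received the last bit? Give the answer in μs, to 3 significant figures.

L = 1175 × 8 = 9400 bits.
Transmission delays (L/R per hop): 0.2, 0.41048 μs; sum = 0.61048 μs.
Propagation delays (d/s per hop): 1084.91, 0.0866667 μs; sum = 1084.99 μs.
End-to-end = 1090 μs.

1090 μs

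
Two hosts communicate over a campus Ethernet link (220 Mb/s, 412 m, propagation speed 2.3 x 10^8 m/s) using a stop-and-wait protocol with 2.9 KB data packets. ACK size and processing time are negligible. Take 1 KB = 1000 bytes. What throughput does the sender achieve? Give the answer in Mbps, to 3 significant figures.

t_tx = L/R = 23200/220000000 = 0.000105455 s.
t_prop = 412/2.3e+08 = 1.7913e-06 s; RTT = 3.58261e-06 s.
Cycle = t_tx + RTT = 0.000109037 s.
Throughput = L / cycle = 23200 / 0.000109037 = 213 Mbps.

213 Mbps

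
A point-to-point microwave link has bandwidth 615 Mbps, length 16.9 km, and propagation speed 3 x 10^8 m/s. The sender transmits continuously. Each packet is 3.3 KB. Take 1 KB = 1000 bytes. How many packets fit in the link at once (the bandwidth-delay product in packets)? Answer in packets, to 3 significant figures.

Propagation delay = 16900 / 300000000 = 5.63333e-05 s.
BDP = R × t_prop = 615000000 × 5.63333e-05 = 34645 bits.
In packets of 26400 bits: 1.31 packets.

1.31 packets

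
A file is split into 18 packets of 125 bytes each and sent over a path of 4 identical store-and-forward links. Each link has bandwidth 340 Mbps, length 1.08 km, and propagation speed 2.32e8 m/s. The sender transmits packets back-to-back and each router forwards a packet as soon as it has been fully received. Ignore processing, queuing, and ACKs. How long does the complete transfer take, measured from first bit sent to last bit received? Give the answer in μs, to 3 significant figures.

80.4 μs

Per-hop transmission t_tx = L/R = 1000/340000000 = 2.94118 μs.
Per-hop propagation t_prop = 1080/2.32e+08 = 4.65517 μs.
Pipeline fill: first packet needs 4·t_tx to clear all hops; remaining 17 packets each add one t_tx.
Total = (4+18-1)·t_tx + 4·t_prop = 21·2.94118 + 4·4.65517 = 80.4 μs.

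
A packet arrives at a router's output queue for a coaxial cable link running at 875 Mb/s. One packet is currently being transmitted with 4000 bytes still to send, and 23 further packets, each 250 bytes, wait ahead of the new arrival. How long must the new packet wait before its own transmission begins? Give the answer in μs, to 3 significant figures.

89.1 μs

Each queued packet: L/R = 2000/875000000 = 2.28571 μs.
23 queued → 52.5714 μs.
Plus remaining 32000 bits of current packet: 36.5714 μs.
Queuing delay = 89.1 μs.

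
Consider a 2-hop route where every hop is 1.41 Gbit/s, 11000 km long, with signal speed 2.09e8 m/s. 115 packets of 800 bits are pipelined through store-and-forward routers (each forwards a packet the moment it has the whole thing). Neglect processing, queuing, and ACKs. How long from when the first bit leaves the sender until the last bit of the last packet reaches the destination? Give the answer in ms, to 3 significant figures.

105 ms

Per-hop transmission t_tx = L/R = 800/1410000000 = 0.000567376 ms.
Per-hop propagation t_prop = 11000000/209000000 = 52.6316 ms.
Pipeline fill: first packet needs 2·t_tx to clear all hops; remaining 114 packets each add one t_tx.
Total = (2+115-1)·t_tx + 2·t_prop = 116·0.000567376 + 2·52.6316 = 105 ms.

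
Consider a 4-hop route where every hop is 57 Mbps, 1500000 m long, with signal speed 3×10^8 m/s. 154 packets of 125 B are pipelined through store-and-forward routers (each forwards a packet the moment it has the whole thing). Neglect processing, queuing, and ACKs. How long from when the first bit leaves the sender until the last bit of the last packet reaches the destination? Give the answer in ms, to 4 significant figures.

Per-hop transmission t_tx = L/R = 1000/57000000 = 0.0175439 ms.
Per-hop propagation t_prop = 1500000/300000000 = 5 ms.
Pipeline fill: first packet needs 4·t_tx to clear all hops; remaining 153 packets each add one t_tx.
Total = (4+154-1)·t_tx + 4·t_prop = 157·0.0175439 + 4·5 = 22.75 ms.

22.75 ms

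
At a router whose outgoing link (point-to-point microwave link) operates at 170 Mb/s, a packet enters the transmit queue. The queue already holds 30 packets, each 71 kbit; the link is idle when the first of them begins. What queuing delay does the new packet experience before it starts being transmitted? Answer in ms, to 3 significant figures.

12.5 ms

Each queued packet: L/R = 71000/170000000 = 0.417647 ms.
30 queued → 12.5294 ms.
Queuing delay = 12.5 ms.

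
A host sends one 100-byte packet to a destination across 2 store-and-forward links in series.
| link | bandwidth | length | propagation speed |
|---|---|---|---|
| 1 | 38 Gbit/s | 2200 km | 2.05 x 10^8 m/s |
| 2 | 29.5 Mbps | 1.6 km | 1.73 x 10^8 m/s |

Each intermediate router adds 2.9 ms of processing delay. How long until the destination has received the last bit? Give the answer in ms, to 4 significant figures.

13.67 ms

L = 100 × 8 = 800 bits.
Transmission delays (L/R per hop): 2.10526e-05, 0.0271186 ms; sum = 0.0271397 ms.
Propagation delays (d/s per hop): 10.7317, 0.00924855 ms; sum = 10.741 ms.
Processing at 1 router(s): 1 × 2.9 ms = 2.9 ms.
End-to-end = 13.67 ms.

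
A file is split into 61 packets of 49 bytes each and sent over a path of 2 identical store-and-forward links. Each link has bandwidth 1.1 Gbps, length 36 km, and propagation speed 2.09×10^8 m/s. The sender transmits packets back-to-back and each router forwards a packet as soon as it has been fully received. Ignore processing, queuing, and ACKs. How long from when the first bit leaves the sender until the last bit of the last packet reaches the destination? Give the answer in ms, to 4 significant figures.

Per-hop transmission t_tx = L/R = 392/1100000000 = 0.000356364 ms.
Per-hop propagation t_prop = 36000/209000000 = 0.172249 ms.
Pipeline fill: first packet needs 2·t_tx to clear all hops; remaining 60 packets each add one t_tx.
Total = (2+61-1)·t_tx + 2·t_prop = 62·0.000356364 + 2·0.172249 = 0.3666 ms.

0.3666 ms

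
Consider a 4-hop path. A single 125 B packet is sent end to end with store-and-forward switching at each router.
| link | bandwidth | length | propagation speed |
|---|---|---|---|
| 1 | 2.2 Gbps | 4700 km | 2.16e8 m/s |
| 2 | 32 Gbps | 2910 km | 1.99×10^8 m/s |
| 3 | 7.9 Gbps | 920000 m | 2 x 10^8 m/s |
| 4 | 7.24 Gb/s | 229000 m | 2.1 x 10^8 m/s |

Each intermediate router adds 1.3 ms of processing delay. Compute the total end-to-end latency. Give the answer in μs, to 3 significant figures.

46000 μs

L = 125 × 8 = 1000 bits.
Transmission delays (L/R per hop): 0.454545, 0.03125, 0.126582, 0.138122 μs; sum = 0.750499 μs.
Propagation delays (d/s per hop): 21759.3, 14623.1, 4600, 1090.48 μs; sum = 42072.9 μs.
Processing at 3 router(s): 3 × 1.3 ms = 3900 μs.
End-to-end = 46000 μs.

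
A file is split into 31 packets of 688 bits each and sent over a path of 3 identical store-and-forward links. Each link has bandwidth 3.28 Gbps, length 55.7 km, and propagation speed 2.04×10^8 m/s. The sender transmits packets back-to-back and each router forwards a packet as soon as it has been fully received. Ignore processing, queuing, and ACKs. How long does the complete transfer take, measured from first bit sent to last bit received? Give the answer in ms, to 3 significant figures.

Per-hop transmission t_tx = L/R = 688/3280000000 = 0.000209756 ms.
Per-hop propagation t_prop = 55700/204000000 = 0.273039 ms.
Pipeline fill: first packet needs 3·t_tx to clear all hops; remaining 30 packets each add one t_tx.
Total = (3+31-1)·t_tx + 3·t_prop = 33·0.000209756 + 3·0.273039 = 0.826 ms.

0.826 ms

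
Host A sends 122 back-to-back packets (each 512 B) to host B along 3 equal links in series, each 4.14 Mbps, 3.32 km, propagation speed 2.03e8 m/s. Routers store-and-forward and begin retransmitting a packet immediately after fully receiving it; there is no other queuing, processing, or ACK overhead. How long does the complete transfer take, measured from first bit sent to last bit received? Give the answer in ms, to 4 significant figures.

122.7 ms

Per-hop transmission t_tx = L/R = 4096/4.14e+06 = 0.989372 ms.
Per-hop propagation t_prop = 3320/2.03e+08 = 0.0163547 ms.
Pipeline fill: first packet needs 3·t_tx to clear all hops; remaining 121 packets each add one t_tx.
Total = (3+122-1)·t_tx + 3·t_prop = 124·0.989372 + 3·0.0163547 = 122.7 ms.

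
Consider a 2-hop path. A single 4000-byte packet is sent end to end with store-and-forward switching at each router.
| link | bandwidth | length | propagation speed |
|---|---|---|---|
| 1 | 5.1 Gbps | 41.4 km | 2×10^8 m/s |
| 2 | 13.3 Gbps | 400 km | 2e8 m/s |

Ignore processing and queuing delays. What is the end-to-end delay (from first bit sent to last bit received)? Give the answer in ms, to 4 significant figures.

L = 4000 × 8 = 32000 bits.
Transmission delays (L/R per hop): 0.00627451, 0.00240602 ms; sum = 0.00868052 ms.
Propagation delays (d/s per hop): 0.207, 2 ms; sum = 2.207 ms.
End-to-end = 2.216 ms.

2.216 ms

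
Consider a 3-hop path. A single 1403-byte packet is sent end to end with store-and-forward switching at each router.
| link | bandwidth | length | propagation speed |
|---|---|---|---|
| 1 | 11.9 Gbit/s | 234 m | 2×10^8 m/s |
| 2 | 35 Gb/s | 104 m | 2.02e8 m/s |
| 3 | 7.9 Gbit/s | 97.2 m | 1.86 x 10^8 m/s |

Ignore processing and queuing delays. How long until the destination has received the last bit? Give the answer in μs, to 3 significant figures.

L = 1403 × 8 = 11224 bits.
Transmission delays (L/R per hop): 0.943193, 0.320686, 1.42076 μs; sum = 2.68464 μs.
Propagation delays (d/s per hop): 1.17, 0.514851, 0.522581 μs; sum = 2.20743 μs.
End-to-end = 4.89 μs.

4.89 μs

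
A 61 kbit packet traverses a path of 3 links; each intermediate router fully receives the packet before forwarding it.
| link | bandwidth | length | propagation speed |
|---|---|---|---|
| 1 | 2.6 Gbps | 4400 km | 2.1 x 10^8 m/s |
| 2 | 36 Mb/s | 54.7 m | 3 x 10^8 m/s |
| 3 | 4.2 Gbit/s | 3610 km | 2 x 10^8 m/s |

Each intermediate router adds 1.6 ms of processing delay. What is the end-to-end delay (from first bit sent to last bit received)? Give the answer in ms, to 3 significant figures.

L = 61000 bits.
Transmission delays (L/R per hop): 0.0234615, 1.69444, 0.0145238 ms; sum = 1.73243 ms.
Propagation delays (d/s per hop): 20.9524, 0.000182333, 18.05 ms; sum = 39.0026 ms.
Processing at 2 router(s): 2 × 1.6 ms = 3.2 ms.
End-to-end = 43.9 ms.

43.9 ms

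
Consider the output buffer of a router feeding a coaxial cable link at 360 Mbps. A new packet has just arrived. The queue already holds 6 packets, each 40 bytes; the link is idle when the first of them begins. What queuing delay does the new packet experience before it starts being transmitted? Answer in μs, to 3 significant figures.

5.33 μs

Each queued packet: L/R = 320/360000000 = 0.888889 μs.
6 queued → 5.33333 μs.
Queuing delay = 5.33 μs.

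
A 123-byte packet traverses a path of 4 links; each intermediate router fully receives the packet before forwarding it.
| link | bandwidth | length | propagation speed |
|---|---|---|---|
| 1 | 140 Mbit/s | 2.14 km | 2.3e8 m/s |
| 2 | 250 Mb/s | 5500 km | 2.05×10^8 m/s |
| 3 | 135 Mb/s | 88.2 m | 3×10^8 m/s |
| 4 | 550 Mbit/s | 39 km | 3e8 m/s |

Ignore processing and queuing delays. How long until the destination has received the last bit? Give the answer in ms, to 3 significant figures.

27.0 ms

L = 123 × 8 = 984 bits.
Transmission delays (L/R per hop): 0.00702857, 0.003936, 0.00728889, 0.00178909 ms; sum = 0.0200426 ms.
Propagation delays (d/s per hop): 0.00930435, 26.8293, 0.000294, 0.13 ms; sum = 26.9689 ms.
End-to-end = 27.0 ms.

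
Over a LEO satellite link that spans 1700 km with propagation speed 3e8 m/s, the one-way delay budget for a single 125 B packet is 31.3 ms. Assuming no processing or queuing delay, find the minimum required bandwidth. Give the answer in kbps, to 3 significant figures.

39.0 kbps

L = 1000 bits.
Propagation delay = 1700000 / 300000000 = 5.66667 ms.
Transmission budget = 31.3 − 5.66667 = 25.6333 ms.
R ≥ L / t_tx = 1000 bits / 0.0256333 s = 39.0 kbps.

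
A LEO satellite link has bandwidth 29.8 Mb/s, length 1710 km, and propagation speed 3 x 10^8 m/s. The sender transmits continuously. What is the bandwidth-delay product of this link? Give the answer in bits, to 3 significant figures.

Propagation delay = 1710000 / 300000000 = 0.0057 s.
BDP = R × t_prop = 29800000 × 0.0057 = 169860 bits.

170000 bits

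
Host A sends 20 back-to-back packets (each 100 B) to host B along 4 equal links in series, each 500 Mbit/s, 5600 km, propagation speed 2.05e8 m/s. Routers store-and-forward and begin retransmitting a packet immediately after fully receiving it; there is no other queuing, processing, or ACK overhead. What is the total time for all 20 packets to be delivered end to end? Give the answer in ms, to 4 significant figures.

109.3 ms

Per-hop transmission t_tx = L/R = 800/500000000 = 0.0016 ms.
Per-hop propagation t_prop = 5600000/2.05e+08 = 27.3171 ms.
Pipeline fill: first packet needs 4·t_tx to clear all hops; remaining 19 packets each add one t_tx.
Total = (4+20-1)·t_tx + 4·t_prop = 23·0.0016 + 4·27.3171 = 109.3 ms.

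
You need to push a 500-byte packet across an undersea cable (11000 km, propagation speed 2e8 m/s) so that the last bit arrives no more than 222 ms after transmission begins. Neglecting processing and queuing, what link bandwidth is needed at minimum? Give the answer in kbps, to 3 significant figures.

24.0 kbps

L = 4000 bits.
Propagation delay = 11000000 / 200000000 = 55 ms.
Transmission budget = 222 − 55 = 167 ms.
R ≥ L / t_tx = 4000 bits / 0.167 s = 24.0 kbps.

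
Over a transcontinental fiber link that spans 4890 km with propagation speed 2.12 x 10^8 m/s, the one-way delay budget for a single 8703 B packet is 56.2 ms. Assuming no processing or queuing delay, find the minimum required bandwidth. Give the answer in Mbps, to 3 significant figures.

2.10 Mbps

L = 69624 bits.
Propagation delay = 4890000 / 212000000 = 23.066 ms.
Transmission budget = 56.2 − 23.066 = 33.134 ms.
R ≥ L / t_tx = 69624 bits / 0.033134 s = 2.10 Mbps.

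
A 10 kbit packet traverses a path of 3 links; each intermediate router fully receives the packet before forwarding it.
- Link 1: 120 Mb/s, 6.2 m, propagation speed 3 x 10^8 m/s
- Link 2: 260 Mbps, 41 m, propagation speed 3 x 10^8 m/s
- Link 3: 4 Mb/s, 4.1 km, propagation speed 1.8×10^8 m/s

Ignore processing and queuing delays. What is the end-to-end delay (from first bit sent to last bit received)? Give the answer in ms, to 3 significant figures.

2.64 ms

L = 10000 bits.
Transmission delays (L/R per hop): 0.0833333, 0.0384615, 2.5 ms; sum = 2.62179 ms.
Propagation delays (d/s per hop): 2.06667e-05, 0.000136667, 0.0227778 ms; sum = 0.0229351 ms.
End-to-end = 2.64 ms.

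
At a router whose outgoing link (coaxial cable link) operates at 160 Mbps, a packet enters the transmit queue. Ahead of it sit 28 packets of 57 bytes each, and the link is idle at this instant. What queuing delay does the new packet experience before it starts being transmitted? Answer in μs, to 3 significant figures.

Each queued packet: L/R = 456/160000000 = 2.85 μs.
28 queued → 79.8 μs.
Queuing delay = 79.8 μs.

79.8 μs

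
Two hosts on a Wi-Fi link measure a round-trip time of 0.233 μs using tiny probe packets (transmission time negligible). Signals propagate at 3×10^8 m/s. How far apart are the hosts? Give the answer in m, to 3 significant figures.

35.0 m

One-way propagation = RTT/2 = 0.1165 μs.
d = s × t = 300000000 × 1.165e-07 = 35.0 m.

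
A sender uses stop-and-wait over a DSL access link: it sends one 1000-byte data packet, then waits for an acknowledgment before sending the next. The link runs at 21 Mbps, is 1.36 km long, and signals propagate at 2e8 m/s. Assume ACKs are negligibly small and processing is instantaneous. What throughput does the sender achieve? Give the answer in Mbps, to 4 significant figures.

20.28 Mbps

t_tx = L/R = 8000/21000000 = 0.000380952 s.
t_prop = 1360/200000000 = 6.8e-06 s; RTT = 1.36e-05 s.
Cycle = t_tx + RTT = 0.000394552 s.
Throughput = L / cycle = 8000 / 0.000394552 = 20.28 Mbps.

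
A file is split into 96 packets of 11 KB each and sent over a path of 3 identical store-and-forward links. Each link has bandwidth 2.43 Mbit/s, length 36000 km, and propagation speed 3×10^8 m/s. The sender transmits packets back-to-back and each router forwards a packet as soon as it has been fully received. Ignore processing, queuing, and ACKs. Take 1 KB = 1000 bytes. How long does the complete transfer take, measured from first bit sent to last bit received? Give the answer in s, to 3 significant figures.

Per-hop transmission t_tx = L/R = 88000/2430000 = 0.036214 s.
Per-hop propagation t_prop = 36000000/300000000 = 0.12 s.
Pipeline fill: first packet needs 3·t_tx to clear all hops; remaining 95 packets each add one t_tx.
Total = (3+96-1)·t_tx + 3·t_prop = 98·0.036214 + 3·0.12 = 3.91 s.

3.91 s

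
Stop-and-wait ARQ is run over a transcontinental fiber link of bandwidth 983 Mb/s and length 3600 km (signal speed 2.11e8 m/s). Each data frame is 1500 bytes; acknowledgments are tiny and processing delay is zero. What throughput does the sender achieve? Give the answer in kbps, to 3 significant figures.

352 kbps

t_tx = L/R = 12000/983000000 = 1.22075e-05 s.
t_prop = 3600000/211000000 = 0.0170616 s; RTT = 0.0341232 s.
Cycle = t_tx + RTT = 0.0341354 s.
Throughput = L / cycle = 12000 / 0.0341354 = 352 kbps.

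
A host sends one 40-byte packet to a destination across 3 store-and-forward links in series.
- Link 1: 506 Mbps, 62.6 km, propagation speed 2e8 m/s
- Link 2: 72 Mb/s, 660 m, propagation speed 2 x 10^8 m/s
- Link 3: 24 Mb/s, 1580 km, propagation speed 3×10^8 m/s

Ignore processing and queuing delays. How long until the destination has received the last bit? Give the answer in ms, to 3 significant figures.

5.60 ms

L = 40 × 8 = 320 bits.
Transmission delays (L/R per hop): 0.000632411, 0.00444444, 0.0133333 ms; sum = 0.0184102 ms.
Propagation delays (d/s per hop): 0.313, 0.0033, 5.26667 ms; sum = 5.58297 ms.
End-to-end = 5.60 ms.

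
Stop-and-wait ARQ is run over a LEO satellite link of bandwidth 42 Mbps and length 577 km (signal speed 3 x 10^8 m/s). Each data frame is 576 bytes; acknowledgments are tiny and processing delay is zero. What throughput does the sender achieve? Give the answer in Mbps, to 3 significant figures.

t_tx = L/R = 4608/42000000 = 0.000109714 s.
t_prop = 577000/300000000 = 0.00192333 s; RTT = 0.00384667 s.
Cycle = t_tx + RTT = 0.00395638 s.
Throughput = L / cycle = 4608 / 0.00395638 = 1.16 Mbps.

1.16 Mbps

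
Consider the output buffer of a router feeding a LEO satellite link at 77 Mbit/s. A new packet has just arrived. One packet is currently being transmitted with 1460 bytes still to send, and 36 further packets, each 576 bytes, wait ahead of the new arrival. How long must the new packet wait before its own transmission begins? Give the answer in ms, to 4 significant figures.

Each queued packet: L/R = 4608/77000000 = 0.0598442 ms.
36 queued → 2.15439 ms.
Plus remaining 11680 bits of current packet: 0.151688 ms.
Queuing delay = 2.306 ms.

2.306 ms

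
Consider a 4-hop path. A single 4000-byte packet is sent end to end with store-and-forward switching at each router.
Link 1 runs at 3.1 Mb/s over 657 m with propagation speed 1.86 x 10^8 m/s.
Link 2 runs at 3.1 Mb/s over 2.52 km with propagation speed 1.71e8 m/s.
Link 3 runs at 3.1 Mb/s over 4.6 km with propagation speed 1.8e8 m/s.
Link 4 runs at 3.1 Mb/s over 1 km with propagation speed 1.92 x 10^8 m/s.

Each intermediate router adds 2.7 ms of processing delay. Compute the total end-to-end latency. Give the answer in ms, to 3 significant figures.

49.4 ms

L = 4000 × 8 = 32000 bits.
Transmission delay per hop = L/R = 32000/3100000 = 10.3226 ms; 4 hops → 41.2903 ms.
Propagation delays (d/s per hop): 0.00353226, 0.0147368, 0.0255556, 0.00520833 ms; sum = 0.049033 ms.
Processing at 3 router(s): 3 × 2.7 ms = 8.1 ms.
End-to-end = 49.4 ms.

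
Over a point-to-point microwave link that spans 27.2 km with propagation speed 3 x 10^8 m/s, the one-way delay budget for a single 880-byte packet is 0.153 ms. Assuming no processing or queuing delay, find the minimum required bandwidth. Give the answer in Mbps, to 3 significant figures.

L = 7040 bits.
Propagation delay = 27200 / 300000000 = 0.0906667 ms.
Transmission budget = 0.153 − 0.0906667 = 0.0623333 ms.
R ≥ L / t_tx = 7040 bits / 6.23333e-05 s = 113 Mbps.

113 Mbps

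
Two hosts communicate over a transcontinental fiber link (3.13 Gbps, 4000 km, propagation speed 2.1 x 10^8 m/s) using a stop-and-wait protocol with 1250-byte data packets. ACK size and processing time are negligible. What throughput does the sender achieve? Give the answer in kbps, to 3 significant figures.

t_tx = L/R = 10000/3130000000 = 3.19489e-06 s.
t_prop = 4000000/210000000 = 0.0190476 s; RTT = 0.0380952 s.
Cycle = t_tx + RTT = 0.0380984 s.
Throughput = L / cycle = 10000 / 0.0380984 = 262 kbps.

262 kbps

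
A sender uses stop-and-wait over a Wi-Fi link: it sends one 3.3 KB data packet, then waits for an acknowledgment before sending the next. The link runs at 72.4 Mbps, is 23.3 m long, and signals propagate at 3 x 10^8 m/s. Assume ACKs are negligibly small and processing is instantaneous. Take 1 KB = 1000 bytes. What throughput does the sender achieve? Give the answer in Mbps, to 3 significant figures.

72.4 Mbps

t_tx = L/R = 26400/72400000 = 0.000364641 s.
t_prop = 23.3/300000000 = 7.76667e-08 s; RTT = 1.55333e-07 s.
Cycle = t_tx + RTT = 0.000364796 s.
Throughput = L / cycle = 26400 / 0.000364796 = 72.4 Mbps.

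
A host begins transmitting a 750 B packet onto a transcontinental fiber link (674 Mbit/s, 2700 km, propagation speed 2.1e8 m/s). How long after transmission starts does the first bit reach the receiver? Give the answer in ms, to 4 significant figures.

12.86 ms

First bit experiences only propagation delay: d/s = 2700000/210000000 = 12.86 ms.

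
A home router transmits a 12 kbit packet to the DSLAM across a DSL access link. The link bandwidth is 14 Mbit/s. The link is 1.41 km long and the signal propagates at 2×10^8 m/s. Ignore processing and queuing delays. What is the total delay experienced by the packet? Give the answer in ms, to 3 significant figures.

L = 12000 bits.
Transmission delay = L/R = 12000 / 14000000 = 0.857143 ms.
Propagation delay = d/s = 1410 m / 200000000 m/s = 0.00705 ms.
Total = 0.864 ms.

0.864 ms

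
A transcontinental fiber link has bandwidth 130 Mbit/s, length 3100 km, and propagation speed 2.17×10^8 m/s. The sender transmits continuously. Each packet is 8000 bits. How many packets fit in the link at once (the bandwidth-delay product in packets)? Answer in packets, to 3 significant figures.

232 packets

Propagation delay = 3100000 / 217000000 = 0.0142857 s.
BDP = R × t_prop = 130000000 × 0.0142857 = 1857140 bits.
In packets of 8000 bits: 232 packets.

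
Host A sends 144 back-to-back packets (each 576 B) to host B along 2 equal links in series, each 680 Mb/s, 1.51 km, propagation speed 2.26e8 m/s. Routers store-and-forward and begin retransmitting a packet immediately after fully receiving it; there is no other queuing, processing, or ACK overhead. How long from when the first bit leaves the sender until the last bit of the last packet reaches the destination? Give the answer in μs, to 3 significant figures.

996 μs

Per-hop transmission t_tx = L/R = 4608/680000000 = 6.77647 μs.
Per-hop propagation t_prop = 1510/2.26e+08 = 6.68142 μs.
Pipeline fill: first packet needs 2·t_tx to clear all hops; remaining 143 packets each add one t_tx.
Total = (2+144-1)·t_tx + 2·t_prop = 145·6.77647 + 2·6.68142 = 996 μs.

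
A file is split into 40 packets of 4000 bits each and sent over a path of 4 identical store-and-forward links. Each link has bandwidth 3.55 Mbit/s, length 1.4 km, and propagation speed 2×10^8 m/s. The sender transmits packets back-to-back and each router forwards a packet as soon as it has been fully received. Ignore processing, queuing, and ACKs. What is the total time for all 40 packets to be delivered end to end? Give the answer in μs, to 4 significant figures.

Per-hop transmission t_tx = L/R = 4000/3550000 = 1126.76 μs.
Per-hop propagation t_prop = 1400/200000000 = 7 μs.
Pipeline fill: first packet needs 4·t_tx to clear all hops; remaining 39 packets each add one t_tx.
Total = (4+40-1)·t_tx + 4·t_prop = 43·1126.76 + 4·7 = 48480 μs.

48480 μs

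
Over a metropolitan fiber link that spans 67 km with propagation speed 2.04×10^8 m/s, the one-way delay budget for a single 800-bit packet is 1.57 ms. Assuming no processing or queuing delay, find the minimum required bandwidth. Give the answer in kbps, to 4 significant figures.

Propagation delay = 67000 / 204000000 = 0.328431 ms.
Transmission budget = 1.57 − 0.328431 = 1.24157 ms.
R ≥ L / t_tx = 800 bits / 0.00124157 s = 644.3 kbps.

644.3 kbps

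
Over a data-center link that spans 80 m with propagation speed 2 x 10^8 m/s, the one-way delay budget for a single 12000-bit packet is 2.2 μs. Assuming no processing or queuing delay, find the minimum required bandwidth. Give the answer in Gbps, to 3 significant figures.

6.67 Gbps

Propagation delay = 80 / 200000000 = 0.4 μs.
Transmission budget = 2.2 − 0.4 = 1.8 μs.
R ≥ L / t_tx = 12000 bits / 1.8e-06 s = 6.67 Gbps.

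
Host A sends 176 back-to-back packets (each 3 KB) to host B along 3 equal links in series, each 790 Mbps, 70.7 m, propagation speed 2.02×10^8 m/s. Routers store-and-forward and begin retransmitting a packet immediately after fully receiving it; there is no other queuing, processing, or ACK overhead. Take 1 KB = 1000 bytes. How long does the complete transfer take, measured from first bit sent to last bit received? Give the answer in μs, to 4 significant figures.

5409 μs

Per-hop transmission t_tx = L/R = 24000/790000000 = 30.3797 μs.
Per-hop propagation t_prop = 70.7/202000000 = 0.35 μs.
Pipeline fill: first packet needs 3·t_tx to clear all hops; remaining 175 packets each add one t_tx.
Total = (3+176-1)·t_tx + 3·t_prop = 178·30.3797 + 3·0.35 = 5409 μs.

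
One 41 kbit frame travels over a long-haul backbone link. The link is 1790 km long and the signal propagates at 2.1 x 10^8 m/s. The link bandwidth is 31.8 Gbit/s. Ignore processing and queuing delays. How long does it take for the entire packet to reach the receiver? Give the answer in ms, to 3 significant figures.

8.53 ms

L = 41000 bits.
Transmission delay = L/R = 41000 / 31800000000 = 0.00128931 ms.
Propagation delay = d/s = 1790000 m / 210000000 m/s = 8.52381 ms.
Total = 8.53 ms.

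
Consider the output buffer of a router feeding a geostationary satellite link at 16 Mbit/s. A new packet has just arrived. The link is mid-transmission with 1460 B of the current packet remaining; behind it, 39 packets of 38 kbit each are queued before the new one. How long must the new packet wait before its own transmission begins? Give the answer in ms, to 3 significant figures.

Each queued packet: L/R = 38000/16000000 = 2.375 ms.
39 queued → 92.625 ms.
Plus remaining 11680 bits of current packet: 0.73 ms.
Queuing delay = 93.4 ms.

93.4 ms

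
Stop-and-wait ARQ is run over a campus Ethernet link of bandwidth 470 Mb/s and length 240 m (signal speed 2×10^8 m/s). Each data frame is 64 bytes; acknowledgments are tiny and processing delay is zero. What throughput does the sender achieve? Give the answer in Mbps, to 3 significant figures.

147 Mbps

t_tx = L/R = 512/470000000 = 1.08936e-06 s.
t_prop = 240/200000000 = 1.2e-06 s; RTT = 2.4e-06 s.
Cycle = t_tx + RTT = 3.48936e-06 s.
Throughput = L / cycle = 512 / 3.48936e-06 = 147 Mbps.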